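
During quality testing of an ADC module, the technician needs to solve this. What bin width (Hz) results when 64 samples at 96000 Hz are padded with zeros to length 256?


Frequency resolution after zero-padding:
N_padded = 64 * 4 = 256
df = fs / N_padded
   = 96000 / 256
   = 375.0 Hz

375.0 Hz


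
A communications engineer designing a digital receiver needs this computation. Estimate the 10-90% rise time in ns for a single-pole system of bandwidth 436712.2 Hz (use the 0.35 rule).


Rise time from bandwidth relationship:
tr = 0.35 / BW
   = 0.35 / 436712.2
   = 8.014431472e-07 s
   = 801.4431 ns

801.4431 ns


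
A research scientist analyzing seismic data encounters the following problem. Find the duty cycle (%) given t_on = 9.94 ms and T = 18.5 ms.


Duty cycle as a percentage:
DC = (t_on / T) * 100
   = (9.94 / 18.5) * 100
   = 0.537297 * 100
   = 53.73 %

53.73 %


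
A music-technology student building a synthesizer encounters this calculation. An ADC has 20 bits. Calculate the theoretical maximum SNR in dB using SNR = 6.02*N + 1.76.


Theoretical SNR for a full-scale sinusoid:
SNR = 6.02 * N + 1.76
    = 6.02 * 20 + 1.76
    = 120.4 + 1.76
    = 122.16 dB

122.16 dB


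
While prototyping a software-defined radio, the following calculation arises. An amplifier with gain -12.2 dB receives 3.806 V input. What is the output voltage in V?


Output voltage from dB gain:
V_out = V_in * 10^(gain_dB / 20)
      = 3.806 * 10^(-12.2 / 20)
      = 3.806 * 0.245471
      = 0.9343 V

0.9343 V


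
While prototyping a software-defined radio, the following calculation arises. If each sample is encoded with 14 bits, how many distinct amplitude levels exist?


Number of quantization levels = 2^N
= 2^14
= 16384

16384


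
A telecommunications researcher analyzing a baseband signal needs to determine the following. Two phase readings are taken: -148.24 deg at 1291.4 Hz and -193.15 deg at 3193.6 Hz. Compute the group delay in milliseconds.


Group delay from phase difference:
tau = -d(phi)/d(omega)
d(phi) = -44.91 deg = -0.783827 rad
d(omega) = 2*pi*(3193.6 - 1291.4) = 11951.8751 rad/s
tau = -(-0.783827) / 11951.8751
    = 0.0656 ms

0.0656 ms


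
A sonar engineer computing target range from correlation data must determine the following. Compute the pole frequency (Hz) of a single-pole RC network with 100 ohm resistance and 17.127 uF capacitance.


Cutoff frequency of a first-order RC filter:
fc = 1 / (2 * pi * R * C)
C = 17.127 uF = 1.7127e-05 F
fc = 1 / (2 * pi * 100 * 1.7127e-05)
   = 1 / 0.010761211475606
   = 92.92634 Hz

92.92634 Hz


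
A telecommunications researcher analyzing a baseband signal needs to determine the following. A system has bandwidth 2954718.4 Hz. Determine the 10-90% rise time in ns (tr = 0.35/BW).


Rise time from bandwidth relationship:
tr = 0.35 / BW
   = 0.35 / 2954718.4
   = 1.184546047e-07 s
   = 118.4546 ns

118.4546 ns


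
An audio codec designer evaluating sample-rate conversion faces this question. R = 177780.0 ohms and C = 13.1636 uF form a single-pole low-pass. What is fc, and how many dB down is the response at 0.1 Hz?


Step 1 — cutoff frequency:
fc = 1 / (2*pi*R*C)
C = 13.1636 uF = 1.31636e-05 F
fc = 1 / (2*pi*177780.0*1.31636e-05)
   = 0.0680084 Hz

Step 2 — magnitude at f = 0.1 Hz:
|H(f)| = 1 / sqrt(1 + (f/fc)^2)
f/fc = 0.1 / 0.0680084 = 1.470407
|H| = 1 / sqrt(1 + 2.162097) = 0.5623574
|H|_dB = 20*log10(0.5623574) = -5.0 dB

fc = 0.0680084 Hz; |H(0.1 Hz)| = -5.0 dB


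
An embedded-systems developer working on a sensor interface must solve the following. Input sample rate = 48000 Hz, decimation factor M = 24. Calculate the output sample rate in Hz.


Decimation reduces the sample rate:
fs_out = fs_in / M
       = 48000 / 24
       = 2000.0 Hz

2000.0 Hz


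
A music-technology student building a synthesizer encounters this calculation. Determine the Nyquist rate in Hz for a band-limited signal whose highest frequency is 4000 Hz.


The Nyquist rate is twice the maximum frequency component.
fs_min = 2 * fmax
      = 2 * 4000
      = 8000 Hz

8000


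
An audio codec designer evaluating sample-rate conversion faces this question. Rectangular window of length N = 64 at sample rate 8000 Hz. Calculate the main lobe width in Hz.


Main lobe width for a rectangular window:
Width = 2 * fs / N
      = 2 * 8000 / 64
      = 16000 / 64
      = 250.0 Hz

250.0 Hz


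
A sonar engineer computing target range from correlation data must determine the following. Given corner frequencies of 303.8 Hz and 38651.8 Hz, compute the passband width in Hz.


Bandwidth is the difference of -3dB frequencies:
BW = f_high - f_low
   = 38651.8 - 303.8
   = 38348.0 Hz

38348.0 Hz


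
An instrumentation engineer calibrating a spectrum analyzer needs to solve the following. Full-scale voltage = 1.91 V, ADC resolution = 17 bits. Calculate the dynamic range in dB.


Dynamic range from full-scale to LSB:
V_min = V_max / 2^bits = 1.91 / 2^17
DR = 20 * log10(V_max / V_min)
   = 20 * log10(2^17)
   = 20 * 17 * log10(2)
   = 102.35 dB

102.35 dB


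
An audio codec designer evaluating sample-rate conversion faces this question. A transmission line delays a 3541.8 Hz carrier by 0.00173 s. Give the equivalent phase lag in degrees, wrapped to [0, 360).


Phase shift from frequency and time delay:
phi = 360 * f * t_delay
    = 360 * 3541.8 * 0.00173
    = 2205.83 degrees
    mod 360 = 45.83 degrees

45.83 degrees


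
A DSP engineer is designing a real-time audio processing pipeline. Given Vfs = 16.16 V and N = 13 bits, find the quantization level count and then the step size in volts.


Step 1 — number of quantization levels:
L = 2^N = 2^13 = 8192

Step 2 — LSB step size:
delta = Vfs / L
      = 16.16 / 8192
      = 0.00197266 V

Levels = 8192; step size = 0.00197266 V


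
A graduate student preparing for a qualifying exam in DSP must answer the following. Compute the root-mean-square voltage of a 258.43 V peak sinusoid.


RMS voltage for a sinusoidal waveform:
V_rms = V_peak / sqrt(2)
      = 258.43 / 1.414214
      = 182.738 V

182.738 V


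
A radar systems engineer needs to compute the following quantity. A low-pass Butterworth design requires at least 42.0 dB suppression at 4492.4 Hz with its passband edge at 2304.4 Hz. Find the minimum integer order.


Butterworth filter order formula:
n = log10(10^(A/10) - 1) / (2 * log10(f_stop/f_pass))
10^(42.0/10) - 1 = 15847.9319
f_stop/f_pass = 4492.4 / 2304.4 = 1.9495
n = 7.2433 -> ceil = 8

8


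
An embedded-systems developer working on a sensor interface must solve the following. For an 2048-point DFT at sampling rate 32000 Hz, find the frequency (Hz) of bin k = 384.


Frequency of DFT bin k:
f_k = k * fs / N
    = 384 * 32000 / 2048
    = 12288000 / 2048
    = 6000.0 Hz

6000.0 Hz


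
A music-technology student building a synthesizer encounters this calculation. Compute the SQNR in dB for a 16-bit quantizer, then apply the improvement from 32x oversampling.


Step 1 — baseline SQNR at Nyquist:
SQNR_base = 6.02*N + 1.76
          = 6.02*16 + 1.76
          = 98.08 dB

Step 2 — oversampling processing gain:
G = 10*log10(OSR) = 10*log10(32) = 15.05 dB

Step 3 — total:
SQNR_total = 98.08 + 15.05 = 113.13 dB

Base SQNR = 98.08 dB; oversampled SQNR = 113.13 dB


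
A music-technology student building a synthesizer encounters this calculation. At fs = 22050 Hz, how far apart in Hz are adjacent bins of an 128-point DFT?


DFT frequency resolution:
df = fs / N
   = 22050 / 128
   = 172.2656 Hz

172.2656 Hz


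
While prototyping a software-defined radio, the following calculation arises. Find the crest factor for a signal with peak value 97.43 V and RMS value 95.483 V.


Crest factor is the ratio of peak to RMS:
CF = V_peak / V_rms
   = 97.43 / 95.483
   = 1.0204

1.0204


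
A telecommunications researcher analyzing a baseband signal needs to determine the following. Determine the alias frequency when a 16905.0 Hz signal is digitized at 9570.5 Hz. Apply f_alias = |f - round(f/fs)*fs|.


Compute the nearest integer multiple of fs to the signal:
n = round(16905.0 / 9570.5) = 2
f_alias = |16905.0 - 2 * 9570.5|
        = |16905.0 - 19141.0|
        = 2236.0 Hz

2236.0


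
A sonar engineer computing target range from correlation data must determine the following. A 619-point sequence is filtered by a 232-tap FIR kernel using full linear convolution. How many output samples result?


Linear convolution output length:
L = N + M - 1
  = 619 + 232 - 1
  = 850 samples

850


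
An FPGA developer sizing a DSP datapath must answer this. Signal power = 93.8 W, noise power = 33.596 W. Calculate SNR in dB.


SNR in decibels:
SNR = 10 * log10(Ps / Pn)
    = 10 * log10(93.8 / 33.596)
    = 10 * log10(2.792)
    = 10 * 0.4459
    = 4.46 dB

4.46 dB


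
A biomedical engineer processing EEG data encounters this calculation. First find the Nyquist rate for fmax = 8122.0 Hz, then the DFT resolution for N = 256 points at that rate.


Step 1 — Nyquist sampling rate:
fs = 2 * fmax = 2 * 8122.0 = 16244.0 Hz

Step 2 — DFT bin spacing:
df = fs / N = 16244.0 / 256 = 63.4531 Hz

63.4531 Hz


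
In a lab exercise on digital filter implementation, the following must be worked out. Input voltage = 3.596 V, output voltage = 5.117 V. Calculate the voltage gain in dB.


Voltage gain in dB:
G = 20 * log10(Vout / Vin)
  = 20 * log10(5.117 / 3.596)
  = 20 * log10(1.42297)
  = 20 * 0.153196
  = 3.06 dB

3.06 dB


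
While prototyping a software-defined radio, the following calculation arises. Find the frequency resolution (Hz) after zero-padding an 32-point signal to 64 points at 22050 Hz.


Frequency resolution after zero-padding:
N_padded = 32 * 2 = 64
df = fs / N_padded
   = 22050 / 64
   = 344.5312 Hz

344.5312 Hz


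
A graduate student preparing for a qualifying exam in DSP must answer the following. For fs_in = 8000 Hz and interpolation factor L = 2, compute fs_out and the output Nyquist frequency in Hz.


Step 1 — output sample rate after interpolation by L:
fs_out = L * fs_in = 2 * 8000 = 16000 Hz

Step 2 — Nyquist frequency of the output stream:
f_Nyq = fs_out / 2 = 16000 / 2 = 8000.0 Hz

fs_out = 16000 Hz; f_Nyquist = 8000.0 Hz


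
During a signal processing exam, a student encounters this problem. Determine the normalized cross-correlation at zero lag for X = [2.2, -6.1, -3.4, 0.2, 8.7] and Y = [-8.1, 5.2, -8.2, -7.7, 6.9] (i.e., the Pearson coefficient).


Pearson correlation coefficient (population):
r = cov(X,Y) / (std(X) * std(Y))
Mean X = 0.32, Mean Y = -2.38
Cov(X,Y) = 8.1276
Std(X) = 5.075983, Std(Y) = 6.906055
r = 0.2319

0.2319


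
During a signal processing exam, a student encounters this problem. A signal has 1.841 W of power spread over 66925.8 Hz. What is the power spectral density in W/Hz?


Power spectral density:
PSD = P / BW
    = 1.841 / 66925.8
    = 2.751e-05 W/Hz

2.751e-05 W/Hz


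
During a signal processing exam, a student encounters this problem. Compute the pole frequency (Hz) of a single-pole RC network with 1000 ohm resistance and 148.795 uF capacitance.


Cutoff frequency of a first-order RC filter:
fc = 1 / (2 * pi * R * C)
C = 148.795 uF = 0.000148795 F
fc = 1 / (2 * pi * 1000 * 0.000148795)
   = 1 / 0.93490655778179
   = 1.069626 Hz

1.069626 Hz


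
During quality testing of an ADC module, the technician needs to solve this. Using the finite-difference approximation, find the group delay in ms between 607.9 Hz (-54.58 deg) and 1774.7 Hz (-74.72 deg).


Group delay from phase difference:
tau = -d(phi)/d(omega)
d(phi) = -20.14 deg = -0.351509 rad
d(omega) = 2*pi*(1774.7 - 607.9) = 7331.2206 rad/s
tau = -(-0.351509) / 7331.2206
    = 0.0479 ms

0.0479 ms


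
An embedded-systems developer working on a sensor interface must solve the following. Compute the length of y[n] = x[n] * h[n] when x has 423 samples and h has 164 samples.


Linear convolution output length:
L = N + M - 1
  = 423 + 164 - 1
  = 586 samples

586


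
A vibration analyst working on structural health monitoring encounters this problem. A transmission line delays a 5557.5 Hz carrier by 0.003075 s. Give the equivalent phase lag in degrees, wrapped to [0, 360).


Phase shift from frequency and time delay:
phi = 360 * f * t_delay
    = 360 * 5557.5 * 0.003075
    = 6152.15 degrees
    mod 360 = 32.15 degrees

32.15 degrees


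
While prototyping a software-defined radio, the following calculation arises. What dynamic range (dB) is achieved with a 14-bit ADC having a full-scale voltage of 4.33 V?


Dynamic range from full-scale to LSB:
V_min = V_max / 2^bits = 4.33 / 2^14
DR = 20 * log10(V_max / V_min)
   = 20 * log10(2^14)
   = 20 * 14 * log10(2)
   = 84.29 dB

84.29 dB


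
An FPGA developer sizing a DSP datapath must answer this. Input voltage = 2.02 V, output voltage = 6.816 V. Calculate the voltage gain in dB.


Voltage gain in dB:
G = 20 * log10(Vout / Vin)
  = 20 * log10(6.816 / 2.02)
  = 20 * log10(3.374257)
  = 20 * 0.528178
  = 10.56 dB

10.56 dB


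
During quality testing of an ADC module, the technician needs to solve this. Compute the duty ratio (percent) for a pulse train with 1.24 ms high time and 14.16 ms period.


Duty cycle as a percentage:
DC = (t_on / T) * 100
   = (1.24 / 14.16) * 100
   = 0.087571 * 100
   = 8.76 %

8.76 %


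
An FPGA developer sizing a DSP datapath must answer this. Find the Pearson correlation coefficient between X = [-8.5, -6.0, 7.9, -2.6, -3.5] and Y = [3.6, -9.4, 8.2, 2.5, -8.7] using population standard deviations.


Pearson correlation coefficient (population):
r = cov(X,Y) / (std(X) * std(Y))
Mean X = -2.54, Mean Y = -0.76
Cov(X,Y) = 20.9756
Std(X) = 5.610918, Std(Y) = 7.037215
r = 0.5312

0.5312


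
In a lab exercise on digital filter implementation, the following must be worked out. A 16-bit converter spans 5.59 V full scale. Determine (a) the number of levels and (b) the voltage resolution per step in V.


Step 1 — number of quantization levels:
L = 2^N = 2^16 = 65536

Step 2 — LSB step size:
delta = Vfs / L
      = 5.59 / 65536
      = 8.53e-05 V

Levels = 65536; step size = 8.53e-05 V


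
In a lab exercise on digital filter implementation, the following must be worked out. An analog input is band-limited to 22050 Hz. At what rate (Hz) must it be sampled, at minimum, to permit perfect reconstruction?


The Nyquist rate is twice the maximum frequency component.
fs_min = 2 * fmax
      = 2 * 22050
      = 44100 Hz

44100


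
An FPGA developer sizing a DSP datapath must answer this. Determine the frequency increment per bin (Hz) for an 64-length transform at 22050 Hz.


DFT frequency resolution:
df = fs / N
   = 22050 / 64
   = 344.5312 Hz

344.5312 Hz


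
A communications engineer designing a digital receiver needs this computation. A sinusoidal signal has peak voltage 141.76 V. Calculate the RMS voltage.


RMS voltage for a sinusoidal waveform:
V_rms = V_peak / sqrt(2)
      = 141.76 / 1.414214
      = 100.239 V

100.239 V


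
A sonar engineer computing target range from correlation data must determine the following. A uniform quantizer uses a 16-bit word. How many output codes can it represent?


Number of quantization levels = 2^N
= 2^16
= 65536

65536


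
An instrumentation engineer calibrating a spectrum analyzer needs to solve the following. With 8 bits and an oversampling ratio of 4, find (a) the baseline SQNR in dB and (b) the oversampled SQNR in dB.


Step 1 — baseline SQNR at Nyquist:
SQNR_base = 6.02*N + 1.76
          = 6.02*8 + 1.76
          = 49.92 dB

Step 2 — oversampling processing gain:
G = 10*log10(OSR) = 10*log10(4) = 6.02 dB

Step 3 — total:
SQNR_total = 49.92 + 6.02 = 55.94 dB

Base SQNR = 49.92 dB; oversampled SQNR = 55.94 dB


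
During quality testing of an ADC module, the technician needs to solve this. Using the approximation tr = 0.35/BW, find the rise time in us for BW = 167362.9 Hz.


Rise time from bandwidth relationship:
tr = 0.35 / BW
   = 0.35 / 167362.9
   = 2.091263954e-06 s
   = 2.0913 us

2.0913 us


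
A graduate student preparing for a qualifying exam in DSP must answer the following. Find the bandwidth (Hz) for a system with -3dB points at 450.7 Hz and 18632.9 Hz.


Bandwidth is the difference of -3dB frequencies:
BW = f_high - f_low
   = 18632.9 - 450.7
   = 18182.2 Hz

18182.2 Hz


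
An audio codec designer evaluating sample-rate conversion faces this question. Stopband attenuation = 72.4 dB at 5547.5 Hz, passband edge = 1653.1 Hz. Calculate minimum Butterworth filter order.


Butterworth filter order formula:
n = log10(10^(A/10) - 1) / (2 * log10(f_stop/f_pass))
10^(72.4/10) - 1 = 17378007.2875
f_stop/f_pass = 5547.5 / 1653.1 = 3.3558
n = 6.8848 -> ceil = 7

7


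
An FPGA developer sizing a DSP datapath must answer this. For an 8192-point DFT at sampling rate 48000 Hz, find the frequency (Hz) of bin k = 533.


Frequency of DFT bin k:
f_k = k * fs / N
    = 533 * 48000 / 8192
    = 25584000 / 8192
    = 3123.047 Hz

3123.047 Hz


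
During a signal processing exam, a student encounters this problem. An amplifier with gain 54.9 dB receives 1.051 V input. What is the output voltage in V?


Output voltage from dB gain:
V_out = V_in * 10^(gain_dB / 20)
      = 1.051 * 10^(54.9 / 20)
      = 1.051 * 555.904257
      = 584.2554 V

584.2554 V


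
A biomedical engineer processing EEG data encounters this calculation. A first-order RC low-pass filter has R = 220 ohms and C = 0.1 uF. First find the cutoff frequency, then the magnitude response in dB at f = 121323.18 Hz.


Step 1 — cutoff frequency:
fc = 1 / (2*pi*R*C)
C = 0.1 uF = 1e-07 F
fc = 1 / (2*pi*220*1e-07)
   = 7234.316 Hz

Step 2 — magnitude at f = 121323.18 Hz:
|H(f)| = 1 / sqrt(1 + (f/fc)^2)
f/fc = 121323.18 / 7234.316 = 16.770512
|H| = 1 / sqrt(1 + 281.250073) = 0.0595227
|H|_dB = 20*log10(0.0595227) = -24.51 dB

fc = 7234.316 Hz; |H(121323.18 Hz)| = -24.51 dB


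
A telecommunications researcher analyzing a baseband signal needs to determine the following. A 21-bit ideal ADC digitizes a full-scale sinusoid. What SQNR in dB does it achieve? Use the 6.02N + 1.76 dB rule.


Theoretical SNR for a full-scale sinusoid:
SNR = 6.02 * N + 1.76
    = 6.02 * 21 + 1.76
    = 126.42 + 1.76
    = 128.18 dB

128.18 dB


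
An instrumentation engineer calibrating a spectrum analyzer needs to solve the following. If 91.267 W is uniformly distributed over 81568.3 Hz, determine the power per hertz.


Power spectral density:
PSD = P / BW
    = 91.267 / 81568.3
    = 0.0011189 W/Hz

0.0011189 W/Hz


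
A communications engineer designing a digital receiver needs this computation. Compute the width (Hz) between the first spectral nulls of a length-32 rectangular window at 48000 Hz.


Main lobe width for a rectangular window:
Width = 2 * fs / N
      = 2 * 48000 / 32
      = 96000 / 32
      = 3000.0 Hz

3000.0 Hz


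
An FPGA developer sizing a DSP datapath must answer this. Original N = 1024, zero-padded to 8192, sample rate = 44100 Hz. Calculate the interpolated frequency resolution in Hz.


Frequency resolution after zero-padding:
N_padded = 1024 * 8 = 8192
df = fs / N_padded
   = 44100 / 8192
   = 5.3833 Hz

5.3833 Hz


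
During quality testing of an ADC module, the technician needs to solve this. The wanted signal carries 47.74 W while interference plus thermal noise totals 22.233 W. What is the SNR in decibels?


SNR in decibels:
SNR = 10 * log10(Ps / Pn)
    = 10 * log10(47.74 / 22.233)
    = 10 * log10(2.1473)
    = 10 * 0.3319
    = 3.32 dB

3.32 dB


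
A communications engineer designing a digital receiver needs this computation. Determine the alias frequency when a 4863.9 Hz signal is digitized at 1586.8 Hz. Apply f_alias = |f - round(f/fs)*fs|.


Compute the nearest integer multiple of fs to the signal:
n = round(4863.9 / 1586.8) = 3
f_alias = |4863.9 - 3 * 1586.8|
        = |4863.9 - 4760.4|
        = 103.5 Hz

103.5


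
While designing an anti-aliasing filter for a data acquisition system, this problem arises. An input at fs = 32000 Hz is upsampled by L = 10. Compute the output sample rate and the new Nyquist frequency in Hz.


Step 1 — output sample rate after interpolation by L:
fs_out = L * fs_in = 10 * 32000 = 320000 Hz

Step 2 — Nyquist frequency of the output stream:
f_Nyq = fs_out / 2 = 320000 / 2 = 160000.0 Hz

fs_out = 320000 Hz; f_Nyquist = 160000.0 Hz


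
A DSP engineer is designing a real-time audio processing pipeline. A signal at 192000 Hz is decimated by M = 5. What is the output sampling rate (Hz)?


Decimation reduces the sample rate:
fs_out = fs_in / M
       = 192000 / 5
       = 38400.0 Hz

38400.0 Hz


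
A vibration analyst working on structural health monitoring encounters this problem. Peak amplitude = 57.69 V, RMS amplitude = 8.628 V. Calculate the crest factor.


Crest factor is the ratio of peak to RMS:
CF = V_peak / V_rms
   = 57.69 / 8.628
   = 6.6864

6.6864


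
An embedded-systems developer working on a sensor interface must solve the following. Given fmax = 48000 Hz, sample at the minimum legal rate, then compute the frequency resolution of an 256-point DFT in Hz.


Step 1 — Nyquist sampling rate:
fs = 2 * fmax = 2 * 48000 = 96000 Hz

Step 2 — DFT bin spacing:
df = fs / N = 96000 / 256 = 375.0 Hz

375.0 Hz


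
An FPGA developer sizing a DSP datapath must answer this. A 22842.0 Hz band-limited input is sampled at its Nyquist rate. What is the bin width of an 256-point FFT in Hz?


Step 1 — Nyquist sampling rate:
fs = 2 * fmax = 2 * 22842.0 = 45684.0 Hz

Step 2 — DFT bin spacing:
df = fs / N = 45684.0 / 256 = 178.4531 Hz

178.4531 Hz


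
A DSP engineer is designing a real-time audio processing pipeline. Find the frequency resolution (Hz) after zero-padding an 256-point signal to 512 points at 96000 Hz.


Frequency resolution after zero-padding:
N_padded = 256 * 2 = 512
df = fs / N_padded
   = 96000 / 512
   = 187.5 Hz

187.5 Hz


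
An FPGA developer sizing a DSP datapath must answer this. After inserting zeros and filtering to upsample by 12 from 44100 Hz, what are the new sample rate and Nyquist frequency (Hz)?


Step 1 — output sample rate after interpolation by L:
fs_out = L * fs_in = 12 * 44100 = 529200 Hz

Step 2 — Nyquist frequency of the output stream:
f_Nyq = fs_out / 2 = 529200 / 2 = 264600.0 Hz

fs_out = 529200 Hz; f_Nyquist = 264600.0 Hz


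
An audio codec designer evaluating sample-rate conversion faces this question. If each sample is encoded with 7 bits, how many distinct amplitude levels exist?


Number of quantization levels = 2^N
= 2^7
= 128

128


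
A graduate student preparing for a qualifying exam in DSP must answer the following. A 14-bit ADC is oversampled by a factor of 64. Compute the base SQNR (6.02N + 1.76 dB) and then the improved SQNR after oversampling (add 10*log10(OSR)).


Step 1 — baseline SQNR at Nyquist:
SQNR_base = 6.02*N + 1.76
          = 6.02*14 + 1.76
          = 86.04 dB

Step 2 — oversampling processing gain:
G = 10*log10(OSR) = 10*log10(64) = 18.06 dB

Step 3 — total:
SQNR_total = 86.04 + 18.06 = 104.1 dB

Base SQNR = 86.04 dB; oversampled SQNR = 104.1 dB


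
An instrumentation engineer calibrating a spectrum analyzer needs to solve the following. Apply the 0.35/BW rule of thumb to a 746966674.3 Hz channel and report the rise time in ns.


Rise time from bandwidth relationship:
tr = 0.35 / BW
   = 0.35 / 746966674.3
   = 4.685617338e-10 s
   = 0.4686 ns

0.4686 ns


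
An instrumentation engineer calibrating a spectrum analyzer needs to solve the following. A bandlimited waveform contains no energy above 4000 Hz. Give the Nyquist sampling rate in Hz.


The Nyquist rate is twice the maximum frequency component.
fs_min = 2 * fmax
      = 2 * 4000
      = 8000 Hz

8000


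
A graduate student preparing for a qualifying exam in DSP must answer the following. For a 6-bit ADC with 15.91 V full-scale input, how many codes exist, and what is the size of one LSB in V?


Step 1 — number of quantization levels:
L = 2^N = 2^6 = 64

Step 2 — LSB step size:
delta = Vfs / L
      = 15.91 / 64
      = 0.24859375 V

Levels = 64; step size = 0.24859375 V


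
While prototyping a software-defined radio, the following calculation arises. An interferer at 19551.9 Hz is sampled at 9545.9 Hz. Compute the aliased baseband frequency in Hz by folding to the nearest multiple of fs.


Compute the nearest integer multiple of fs to the signal:
n = round(19551.9 / 9545.9) = 2
f_alias = |19551.9 - 2 * 9545.9|
        = |19551.9 - 19091.8|
        = 460.1 Hz

460.1


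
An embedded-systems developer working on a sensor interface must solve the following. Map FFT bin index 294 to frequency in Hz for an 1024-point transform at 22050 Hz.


Frequency of DFT bin k:
f_k = k * fs / N
    = 294 * 22050 / 1024
    = 6482700 / 1024
    = 6330.762 Hz

6330.762 Hz


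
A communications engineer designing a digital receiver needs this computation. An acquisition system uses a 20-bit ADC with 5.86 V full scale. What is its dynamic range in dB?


Dynamic range from full-scale to LSB:
V_min = V_max / 2^bits = 5.86 / 2^20
DR = 20 * log10(V_max / V_min)
   = 20 * log10(2^20)
   = 20 * 20 * log10(2)
   = 120.41 dB

120.41 dB


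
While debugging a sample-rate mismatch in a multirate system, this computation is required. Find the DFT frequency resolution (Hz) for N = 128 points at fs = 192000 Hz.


DFT frequency resolution:
df = fs / N
   = 192000 / 128
   = 1500.0 Hz

1500.0 Hz


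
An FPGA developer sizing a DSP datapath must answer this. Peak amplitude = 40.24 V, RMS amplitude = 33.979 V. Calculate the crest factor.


Crest factor is the ratio of peak to RMS:
CF = V_peak / V_rms
   = 40.24 / 33.979
   = 1.1843

1.1843


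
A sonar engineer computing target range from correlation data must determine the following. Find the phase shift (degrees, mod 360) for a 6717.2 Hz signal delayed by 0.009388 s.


Phase shift from frequency and time delay:
phi = 360 * f * t_delay
    = 360 * 6717.2 * 0.009388
    = 22701.99 degrees
    mod 360 = 21.99 degrees

21.99 degrees


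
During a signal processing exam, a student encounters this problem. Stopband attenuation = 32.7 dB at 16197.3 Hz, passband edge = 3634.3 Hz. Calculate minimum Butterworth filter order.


Butterworth filter order formula:
n = log10(10^(A/10) - 1) / (2 * log10(f_stop/f_pass))
10^(32.7/10) - 1 = 1861.0871
f_stop/f_pass = 16197.3 / 3634.3 = 4.4568
n = 2.519 -> ceil = 3

3


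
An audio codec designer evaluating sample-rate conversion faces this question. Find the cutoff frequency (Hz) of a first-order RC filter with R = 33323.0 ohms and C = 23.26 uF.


Cutoff frequency of a first-order RC filter:
fc = 1 / (2 * pi * R * C)
C = 23.26 uF = 2.326e-05 F
fc = 1 / (2 * pi * 33323.0 * 2.326e-05)
   = 1 / 4.870052823634
   = 0.205337 Hz

0.205337 Hz


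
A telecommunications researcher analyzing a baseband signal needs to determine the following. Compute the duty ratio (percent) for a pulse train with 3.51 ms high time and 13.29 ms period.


Duty cycle as a percentage:
DC = (t_on / T) * 100
   = (3.51 / 13.29) * 100
   = 0.264108 * 100
   = 26.41 %

26.41 %


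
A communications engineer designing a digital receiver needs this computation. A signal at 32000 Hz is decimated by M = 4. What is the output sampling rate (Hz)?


Decimation reduces the sample rate:
fs_out = fs_in / M
       = 32000 / 4
       = 8000.0 Hz

8000.0 Hz


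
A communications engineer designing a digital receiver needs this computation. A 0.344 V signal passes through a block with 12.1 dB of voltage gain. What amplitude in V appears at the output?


Output voltage from dB gain:
V_out = V_in * 10^(gain_dB / 20)
      = 0.344 * 10^(12.1 / 20)
      = 0.344 * 4.02717
      = 1.3853 V

1.3853 V


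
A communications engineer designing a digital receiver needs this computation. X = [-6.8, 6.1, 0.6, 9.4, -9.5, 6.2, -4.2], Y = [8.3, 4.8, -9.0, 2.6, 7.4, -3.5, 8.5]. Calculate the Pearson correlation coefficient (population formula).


Pearson correlation coefficient (population):
r = cov(X,Y) / (std(X) * std(Y))
Mean X = 0.2571, Mean Y = 2.7286
Cov(X,Y) = -20.10449
Std(X) = 6.740466, Std(Y) = 6.174074
r = -0.4831

-0.4831


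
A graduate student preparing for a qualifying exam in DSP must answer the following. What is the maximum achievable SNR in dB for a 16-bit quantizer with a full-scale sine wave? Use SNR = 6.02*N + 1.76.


Theoretical SNR for a full-scale sinusoid:
SNR = 6.02 * N + 1.76
    = 6.02 * 16 + 1.76
    = 96.32 + 1.76
    = 98.08 dB

98.08 dB


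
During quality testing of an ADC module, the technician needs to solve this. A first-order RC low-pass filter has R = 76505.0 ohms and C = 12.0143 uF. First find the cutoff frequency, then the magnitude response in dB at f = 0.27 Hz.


Step 1 — cutoff frequency:
fc = 1 / (2*pi*R*C)
C = 12.0143 uF = 1.20143e-05 F
fc = 1 / (2*pi*76505.0*1.20143e-05)
   = 0.173154 Hz

Step 2 — magnitude at f = 0.27 Hz:
|H(f)| = 1 / sqrt(1 + (f/fc)^2)
f/fc = 0.27 / 0.173154 = 1.559306
|H| = 1 / sqrt(1 + 2.431435) = 0.5398363
|H|_dB = 20*log10(0.5398363) = -5.35 dB

fc = 0.173154 Hz; |H(0.27 Hz)| = -5.35 dB


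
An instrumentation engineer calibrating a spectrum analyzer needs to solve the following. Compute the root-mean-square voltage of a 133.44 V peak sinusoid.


RMS voltage for a sinusoidal waveform:
V_rms = V_peak / sqrt(2)
      = 133.44 / 1.414214
      = 94.356 V

94.356 V


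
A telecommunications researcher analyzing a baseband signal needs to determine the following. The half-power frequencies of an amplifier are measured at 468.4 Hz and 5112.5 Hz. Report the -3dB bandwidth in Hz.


Bandwidth is the difference of -3dB frequencies:
BW = f_high - f_low
   = 5112.5 - 468.4
   = 4644.1 Hz

4644.1 Hz


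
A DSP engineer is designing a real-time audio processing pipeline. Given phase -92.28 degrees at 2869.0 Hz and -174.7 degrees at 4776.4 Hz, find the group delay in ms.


Group delay from phase difference:
tau = -d(phi)/d(omega)
d(phi) = -82.42 deg = -1.4385 rad
d(omega) = 2*pi*(4776.4 - 2869.0) = 11984.5477 rad/s
tau = -(-1.4385) / 11984.5477
    = 0.12 ms

0.12 ms


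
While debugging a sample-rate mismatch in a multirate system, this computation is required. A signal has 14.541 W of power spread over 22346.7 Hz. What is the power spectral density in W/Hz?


Power spectral density:
PSD = P / BW
    = 14.541 / 22346.7
    = 0.0006507 W/Hz

0.0006507 W/Hz


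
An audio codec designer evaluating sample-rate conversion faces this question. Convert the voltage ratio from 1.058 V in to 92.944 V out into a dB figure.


Voltage gain in dB:
G = 20 * log10(Vout / Vin)
  = 20 * log10(92.944 / 1.058)
  = 20 * log10(87.848771)
  = 20 * 1.943736
  = 38.87 dB

38.87 dB


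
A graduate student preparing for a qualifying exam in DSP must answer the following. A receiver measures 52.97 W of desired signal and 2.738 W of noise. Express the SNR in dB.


SNR in decibels:
SNR = 10 * log10(Ps / Pn)
    = 10 * log10(52.97 / 2.738)
    = 10 * log10(19.3462)
    = 10 * 1.2866
    = 12.87 dB

12.87 dB


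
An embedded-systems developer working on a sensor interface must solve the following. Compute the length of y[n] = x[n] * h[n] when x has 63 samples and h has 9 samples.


Linear convolution output length:
L = N + M - 1
  = 63 + 9 - 1
  = 71 samples

71


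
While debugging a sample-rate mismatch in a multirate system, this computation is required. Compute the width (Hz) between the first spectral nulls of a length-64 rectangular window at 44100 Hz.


Main lobe width for a rectangular window:
Width = 2 * fs / N
      = 2 * 44100 / 64
      = 88200 / 64
      = 1378.125 Hz

1378.125 Hz


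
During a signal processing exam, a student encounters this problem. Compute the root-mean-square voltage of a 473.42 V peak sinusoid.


RMS voltage for a sinusoidal waveform:
V_rms = V_peak / sqrt(2)
      = 473.42 / 1.414214
      = 334.758 V

334.758 V


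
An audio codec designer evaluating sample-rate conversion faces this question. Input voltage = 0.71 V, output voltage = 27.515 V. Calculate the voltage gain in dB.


Voltage gain in dB:
G = 20 * log10(Vout / Vin)
  = 20 * log10(27.515 / 0.71)
  = 20 * log10(38.753521)
  = 20 * 1.588311
  = 31.77 dB

31.77 dB


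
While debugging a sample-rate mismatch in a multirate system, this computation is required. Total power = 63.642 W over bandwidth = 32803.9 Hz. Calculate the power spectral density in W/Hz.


Power spectral density:
PSD = P / BW
    = 63.642 / 32803.9
    = 0.00194007 W/Hz

0.00194007 W/Hz


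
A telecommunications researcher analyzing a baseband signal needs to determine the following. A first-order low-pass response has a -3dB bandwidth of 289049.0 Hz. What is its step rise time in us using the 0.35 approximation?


Rise time from bandwidth relationship:
tr = 0.35 / BW
   = 0.35 / 289049.0
   = 1.210867362e-06 s
   = 1.2109 us

1.2109 us


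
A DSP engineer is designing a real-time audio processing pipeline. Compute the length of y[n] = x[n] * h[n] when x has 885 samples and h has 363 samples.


Linear convolution output length:
L = N + M - 1
  = 885 + 363 - 1
  = 1247 samples

1247


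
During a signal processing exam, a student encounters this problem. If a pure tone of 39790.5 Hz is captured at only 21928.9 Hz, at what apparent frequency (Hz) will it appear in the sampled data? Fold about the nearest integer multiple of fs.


Compute the nearest integer multiple of fs to the signal:
n = round(39790.5 / 21928.9) = 2
f_alias = |39790.5 - 2 * 21928.9|
        = |39790.5 - 43857.8|
        = 4067.3 Hz

4067.3


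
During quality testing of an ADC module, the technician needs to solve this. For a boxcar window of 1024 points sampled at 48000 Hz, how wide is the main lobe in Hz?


Main lobe width for a rectangular window:
Width = 2 * fs / N
      = 2 * 48000 / 1024
      = 96000 / 1024
      = 93.75 Hz

93.75 Hz


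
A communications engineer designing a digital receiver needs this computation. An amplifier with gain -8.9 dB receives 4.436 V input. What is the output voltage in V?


Output voltage from dB gain:
V_out = V_in * 10^(gain_dB / 20)
      = 4.436 * 10^(-8.9 / 20)
      = 4.436 * 0.358922
      = 1.5922 V

1.5922 V


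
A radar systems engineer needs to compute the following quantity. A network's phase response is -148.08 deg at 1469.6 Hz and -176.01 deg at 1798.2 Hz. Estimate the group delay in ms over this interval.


Group delay from phase difference:
tau = -d(phi)/d(omega)
d(phi) = -27.93 deg = -0.48747 rad
d(omega) = 2*pi*(1798.2 - 1469.6) = 2064.6547 rad/s
tau = -(-0.48747) / 2064.6547
    = 0.2361 ms

0.2361 ms


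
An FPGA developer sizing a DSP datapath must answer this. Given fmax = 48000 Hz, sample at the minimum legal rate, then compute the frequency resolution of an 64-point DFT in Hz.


Step 1 — Nyquist sampling rate:
fs = 2 * fmax = 2 * 48000 = 96000 Hz

Step 2 — DFT bin spacing:
df = fs / N = 96000 / 64 = 1500.0 Hz

1500.0 Hz


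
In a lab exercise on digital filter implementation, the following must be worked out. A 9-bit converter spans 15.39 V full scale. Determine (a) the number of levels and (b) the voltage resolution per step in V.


Step 1 — number of quantization levels:
L = 2^N = 2^9 = 512

Step 2 — LSB step size:
delta = Vfs / L
      = 15.39 / 512
      = 0.03005859 V

Levels = 512; step size = 0.03005859 V


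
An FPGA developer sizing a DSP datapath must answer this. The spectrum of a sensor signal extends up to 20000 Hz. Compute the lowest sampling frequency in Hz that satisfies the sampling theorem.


The Nyquist rate is twice the maximum frequency component.
fs_min = 2 * fmax
      = 2 * 20000
      = 40000 Hz

40000


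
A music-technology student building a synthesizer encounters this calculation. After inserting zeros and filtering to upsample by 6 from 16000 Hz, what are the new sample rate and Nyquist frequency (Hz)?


Step 1 — output sample rate after interpolation by L:
fs_out = L * fs_in = 6 * 16000 = 96000 Hz

Step 2 — Nyquist frequency of the output stream:
f_Nyq = fs_out / 2 = 96000 / 2 = 48000.0 Hz

fs_out = 96000 Hz; f_Nyquist = 48000.0 Hz


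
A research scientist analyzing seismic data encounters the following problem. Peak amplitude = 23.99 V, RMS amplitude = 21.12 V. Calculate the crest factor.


Crest factor is the ratio of peak to RMS:
CF = V_peak / V_rms
   = 23.99 / 21.12
   = 1.1359

1.1359


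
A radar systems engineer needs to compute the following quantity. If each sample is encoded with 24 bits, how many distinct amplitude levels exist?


Number of quantization levels = 2^N
= 2^24
= 16777216

16777216


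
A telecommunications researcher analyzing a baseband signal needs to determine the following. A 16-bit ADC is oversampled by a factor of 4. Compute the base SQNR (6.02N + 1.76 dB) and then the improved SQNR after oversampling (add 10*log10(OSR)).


Step 1 — baseline SQNR at Nyquist:
SQNR_base = 6.02*N + 1.76
          = 6.02*16 + 1.76
          = 98.08 dB

Step 2 — oversampling processing gain:
G = 10*log10(OSR) = 10*log10(4) = 6.02 dB

Step 3 — total:
SQNR_total = 98.08 + 6.02 = 104.1 dB

Base SQNR = 98.08 dB; oversampled SQNR = 104.1 dB


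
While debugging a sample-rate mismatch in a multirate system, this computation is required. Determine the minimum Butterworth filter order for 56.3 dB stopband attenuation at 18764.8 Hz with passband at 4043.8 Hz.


Butterworth filter order formula:
n = log10(10^(A/10) - 1) / (2 * log10(f_stop/f_pass))
10^(56.3/10) - 1 = 426578.5188
f_stop/f_pass = 18764.8 / 4043.8 = 4.6404
n = 4.2232 -> ceil = 5

5


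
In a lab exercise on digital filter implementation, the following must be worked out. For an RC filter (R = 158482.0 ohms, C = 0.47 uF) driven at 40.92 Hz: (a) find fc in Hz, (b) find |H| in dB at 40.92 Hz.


Step 1 — cutoff frequency:
fc = 1 / (2*pi*R*C)
C = 0.47 uF = 4.7e-07 F
fc = 1 / (2*pi*158482.0*4.7e-07)
   = 2.13669 Hz

Step 2 — magnitude at f = 40.92 Hz:
|H(f)| = 1 / sqrt(1 + (f/fc)^2)
f/fc = 40.92 / 2.13669 = 19.151117
|H| = 1 / sqrt(1 + 366.765282) = 0.0521452
|H|_dB = 20*log10(0.0521452) = -25.66 dB

fc = 2.13669 Hz; |H(40.92 Hz)| = -25.66 dB


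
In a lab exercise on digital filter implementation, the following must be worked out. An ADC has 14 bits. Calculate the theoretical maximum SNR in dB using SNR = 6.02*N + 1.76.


Theoretical SNR for a full-scale sinusoid:
SNR = 6.02 * N + 1.76
    = 6.02 * 14 + 1.76
    = 84.28 + 1.76
    = 86.04 dB

86.04 dB


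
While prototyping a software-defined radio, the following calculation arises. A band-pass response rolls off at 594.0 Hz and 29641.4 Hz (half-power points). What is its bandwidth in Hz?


Bandwidth is the difference of -3dB frequencies:
BW = f_high - f_low
   = 29641.4 - 594.0
   = 29047.4 Hz

29047.4 Hz


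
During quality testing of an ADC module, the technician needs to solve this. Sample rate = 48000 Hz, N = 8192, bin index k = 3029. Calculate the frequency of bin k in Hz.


Frequency of DFT bin k:
f_k = k * fs / N
    = 3029 * 48000 / 8192
    = 145392000 / 8192
    = 17748.047 Hz

17748.047 Hz


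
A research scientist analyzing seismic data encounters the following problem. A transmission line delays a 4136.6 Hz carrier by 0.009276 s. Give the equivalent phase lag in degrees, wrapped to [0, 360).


Phase shift from frequency and time delay:
phi = 360 * f * t_delay
    = 360 * 4136.6 * 0.009276
    = 13813.6 degrees
    mod 360 = 133.6 degrees

133.6 degrees


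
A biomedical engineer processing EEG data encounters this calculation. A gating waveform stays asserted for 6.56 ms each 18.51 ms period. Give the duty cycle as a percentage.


Duty cycle as a percentage:
DC = (t_on / T) * 100
   = (6.56 / 18.51) * 100
   = 0.354403 * 100
   = 35.44 %

35.44 %
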